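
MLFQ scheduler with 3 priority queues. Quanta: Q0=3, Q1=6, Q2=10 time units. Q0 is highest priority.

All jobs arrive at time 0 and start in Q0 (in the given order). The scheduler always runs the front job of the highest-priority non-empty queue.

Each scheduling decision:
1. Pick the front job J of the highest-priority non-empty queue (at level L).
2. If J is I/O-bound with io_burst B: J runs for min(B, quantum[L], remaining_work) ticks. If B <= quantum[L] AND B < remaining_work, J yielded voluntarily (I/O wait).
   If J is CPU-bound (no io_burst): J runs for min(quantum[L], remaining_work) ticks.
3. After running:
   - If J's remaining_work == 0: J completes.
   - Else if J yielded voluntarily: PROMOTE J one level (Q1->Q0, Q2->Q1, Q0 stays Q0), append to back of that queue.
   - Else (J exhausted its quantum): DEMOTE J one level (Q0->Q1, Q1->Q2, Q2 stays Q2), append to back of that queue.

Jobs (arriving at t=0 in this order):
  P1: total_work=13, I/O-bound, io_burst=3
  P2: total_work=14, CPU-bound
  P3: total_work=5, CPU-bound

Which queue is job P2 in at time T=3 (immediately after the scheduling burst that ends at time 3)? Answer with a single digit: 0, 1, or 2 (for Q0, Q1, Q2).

t=0-3: P1@Q0 runs 3, rem=10, I/O yield, promote→Q0. Q0=[P2,P3,P1] Q1=[] Q2=[]
t=3-6: P2@Q0 runs 3, rem=11, quantum used, demote→Q1. Q0=[P3,P1] Q1=[P2] Q2=[]
t=6-9: P3@Q0 runs 3, rem=2, quantum used, demote→Q1. Q0=[P1] Q1=[P2,P3] Q2=[]
t=9-12: P1@Q0 runs 3, rem=7, I/O yield, promote→Q0. Q0=[P1] Q1=[P2,P3] Q2=[]
t=12-15: P1@Q0 runs 3, rem=4, I/O yield, promote→Q0. Q0=[P1] Q1=[P2,P3] Q2=[]
t=15-18: P1@Q0 runs 3, rem=1, I/O yield, promote→Q0. Q0=[P1] Q1=[P2,P3] Q2=[]
t=18-19: P1@Q0 runs 1, rem=0, completes. Q0=[] Q1=[P2,P3] Q2=[]
t=19-25: P2@Q1 runs 6, rem=5, quantum used, demote→Q2. Q0=[] Q1=[P3] Q2=[P2]
t=25-27: P3@Q1 runs 2, rem=0, completes. Q0=[] Q1=[] Q2=[P2]
t=27-32: P2@Q2 runs 5, rem=0, completes. Q0=[] Q1=[] Q2=[]

Answer: 0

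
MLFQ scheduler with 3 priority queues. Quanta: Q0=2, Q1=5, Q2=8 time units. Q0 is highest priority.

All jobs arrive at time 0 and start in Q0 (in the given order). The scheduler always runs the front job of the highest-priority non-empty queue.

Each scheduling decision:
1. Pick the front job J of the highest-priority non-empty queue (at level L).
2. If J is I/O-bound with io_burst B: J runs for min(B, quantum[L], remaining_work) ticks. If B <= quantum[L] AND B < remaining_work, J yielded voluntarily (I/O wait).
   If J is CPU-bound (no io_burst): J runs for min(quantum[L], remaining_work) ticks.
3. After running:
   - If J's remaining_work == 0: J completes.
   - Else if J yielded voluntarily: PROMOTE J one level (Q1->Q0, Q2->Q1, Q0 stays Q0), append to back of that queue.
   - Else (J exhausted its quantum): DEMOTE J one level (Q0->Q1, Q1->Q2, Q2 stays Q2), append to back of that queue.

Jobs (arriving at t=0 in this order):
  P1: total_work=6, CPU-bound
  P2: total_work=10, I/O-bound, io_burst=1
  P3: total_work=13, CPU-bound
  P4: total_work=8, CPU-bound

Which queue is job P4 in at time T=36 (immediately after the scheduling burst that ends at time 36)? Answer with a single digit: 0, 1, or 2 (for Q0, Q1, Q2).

t=0-2: P1@Q0 runs 2, rem=4, quantum used, demote→Q1. Q0=[P2,P3,P4] Q1=[P1] Q2=[]
t=2-3: P2@Q0 runs 1, rem=9, I/O yield, promote→Q0. Q0=[P3,P4,P2] Q1=[P1] Q2=[]
t=3-5: P3@Q0 runs 2, rem=11, quantum used, demote→Q1. Q0=[P4,P2] Q1=[P1,P3] Q2=[]
t=5-7: P4@Q0 runs 2, rem=6, quantum used, demote→Q1. Q0=[P2] Q1=[P1,P3,P4] Q2=[]
t=7-8: P2@Q0 runs 1, rem=8, I/O yield, promote→Q0. Q0=[P2] Q1=[P1,P3,P4] Q2=[]
t=8-9: P2@Q0 runs 1, rem=7, I/O yield, promote→Q0. Q0=[P2] Q1=[P1,P3,P4] Q2=[]
t=9-10: P2@Q0 runs 1, rem=6, I/O yield, promote→Q0. Q0=[P2] Q1=[P1,P3,P4] Q2=[]
t=10-11: P2@Q0 runs 1, rem=5, I/O yield, promote→Q0. Q0=[P2] Q1=[P1,P3,P4] Q2=[]
t=11-12: P2@Q0 runs 1, rem=4, I/O yield, promote→Q0. Q0=[P2] Q1=[P1,P3,P4] Q2=[]
t=12-13: P2@Q0 runs 1, rem=3, I/O yield, promote→Q0. Q0=[P2] Q1=[P1,P3,P4] Q2=[]
t=13-14: P2@Q0 runs 1, rem=2, I/O yield, promote→Q0. Q0=[P2] Q1=[P1,P3,P4] Q2=[]
t=14-15: P2@Q0 runs 1, rem=1, I/O yield, promote→Q0. Q0=[P2] Q1=[P1,P3,P4] Q2=[]
t=15-16: P2@Q0 runs 1, rem=0, completes. Q0=[] Q1=[P1,P3,P4] Q2=[]
t=16-20: P1@Q1 runs 4, rem=0, completes. Q0=[] Q1=[P3,P4] Q2=[]
t=20-25: P3@Q1 runs 5, rem=6, quantum used, demote→Q2. Q0=[] Q1=[P4] Q2=[P3]
t=25-30: P4@Q1 runs 5, rem=1, quantum used, demote→Q2. Q0=[] Q1=[] Q2=[P3,P4]
t=30-36: P3@Q2 runs 6, rem=0, completes. Q0=[] Q1=[] Q2=[P4]
t=36-37: P4@Q2 runs 1, rem=0, completes. Q0=[] Q1=[] Q2=[]

Answer: 2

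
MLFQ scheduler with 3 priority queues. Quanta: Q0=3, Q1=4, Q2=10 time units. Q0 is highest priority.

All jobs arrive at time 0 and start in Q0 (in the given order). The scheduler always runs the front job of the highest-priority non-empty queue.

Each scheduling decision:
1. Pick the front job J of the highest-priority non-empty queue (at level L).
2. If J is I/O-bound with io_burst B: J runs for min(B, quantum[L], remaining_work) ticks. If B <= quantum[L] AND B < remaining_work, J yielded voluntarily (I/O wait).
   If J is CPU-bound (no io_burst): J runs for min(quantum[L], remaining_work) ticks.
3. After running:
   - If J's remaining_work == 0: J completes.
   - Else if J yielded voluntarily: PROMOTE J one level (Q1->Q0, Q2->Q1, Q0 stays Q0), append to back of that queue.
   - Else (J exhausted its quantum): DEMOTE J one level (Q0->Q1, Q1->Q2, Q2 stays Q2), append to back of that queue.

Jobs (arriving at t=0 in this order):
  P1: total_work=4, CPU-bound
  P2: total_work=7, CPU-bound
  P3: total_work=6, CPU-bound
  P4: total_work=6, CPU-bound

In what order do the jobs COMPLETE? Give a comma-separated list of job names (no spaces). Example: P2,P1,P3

Answer: P1,P2,P3,P4

Derivation:
t=0-3: P1@Q0 runs 3, rem=1, quantum used, demote→Q1. Q0=[P2,P3,P4] Q1=[P1] Q2=[]
t=3-6: P2@Q0 runs 3, rem=4, quantum used, demote→Q1. Q0=[P3,P4] Q1=[P1,P2] Q2=[]
t=6-9: P3@Q0 runs 3, rem=3, quantum used, demote→Q1. Q0=[P4] Q1=[P1,P2,P3] Q2=[]
t=9-12: P4@Q0 runs 3, rem=3, quantum used, demote→Q1. Q0=[] Q1=[P1,P2,P3,P4] Q2=[]
t=12-13: P1@Q1 runs 1, rem=0, completes. Q0=[] Q1=[P2,P3,P4] Q2=[]
t=13-17: P2@Q1 runs 4, rem=0, completes. Q0=[] Q1=[P3,P4] Q2=[]
t=17-20: P3@Q1 runs 3, rem=0, completes. Q0=[] Q1=[P4] Q2=[]
t=20-23: P4@Q1 runs 3, rem=0, completes. Q0=[] Q1=[] Q2=[]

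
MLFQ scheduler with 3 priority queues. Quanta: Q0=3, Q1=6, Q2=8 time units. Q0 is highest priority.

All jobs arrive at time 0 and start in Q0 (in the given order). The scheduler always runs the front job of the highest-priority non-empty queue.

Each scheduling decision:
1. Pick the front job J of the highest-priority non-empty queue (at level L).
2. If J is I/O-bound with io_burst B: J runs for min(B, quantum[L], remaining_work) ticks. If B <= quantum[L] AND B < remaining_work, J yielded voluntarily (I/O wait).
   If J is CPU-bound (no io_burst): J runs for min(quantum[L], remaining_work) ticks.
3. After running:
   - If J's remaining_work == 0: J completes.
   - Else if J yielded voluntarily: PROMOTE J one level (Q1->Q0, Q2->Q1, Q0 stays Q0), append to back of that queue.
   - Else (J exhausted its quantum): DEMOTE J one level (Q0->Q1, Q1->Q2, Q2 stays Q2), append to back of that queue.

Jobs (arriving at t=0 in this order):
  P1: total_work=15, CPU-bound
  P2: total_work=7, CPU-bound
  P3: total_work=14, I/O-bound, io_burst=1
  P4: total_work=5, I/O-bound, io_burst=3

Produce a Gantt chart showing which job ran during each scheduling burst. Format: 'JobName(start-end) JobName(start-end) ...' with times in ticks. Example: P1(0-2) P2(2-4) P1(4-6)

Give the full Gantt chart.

t=0-3: P1@Q0 runs 3, rem=12, quantum used, demote→Q1. Q0=[P2,P3,P4] Q1=[P1] Q2=[]
t=3-6: P2@Q0 runs 3, rem=4, quantum used, demote→Q1. Q0=[P3,P4] Q1=[P1,P2] Q2=[]
t=6-7: P3@Q0 runs 1, rem=13, I/O yield, promote→Q0. Q0=[P4,P3] Q1=[P1,P2] Q2=[]
t=7-10: P4@Q0 runs 3, rem=2, I/O yield, promote→Q0. Q0=[P3,P4] Q1=[P1,P2] Q2=[]
t=10-11: P3@Q0 runs 1, rem=12, I/O yield, promote→Q0. Q0=[P4,P3] Q1=[P1,P2] Q2=[]
t=11-13: P4@Q0 runs 2, rem=0, completes. Q0=[P3] Q1=[P1,P2] Q2=[]
t=13-14: P3@Q0 runs 1, rem=11, I/O yield, promote→Q0. Q0=[P3] Q1=[P1,P2] Q2=[]
t=14-15: P3@Q0 runs 1, rem=10, I/O yield, promote→Q0. Q0=[P3] Q1=[P1,P2] Q2=[]
t=15-16: P3@Q0 runs 1, rem=9, I/O yield, promote→Q0. Q0=[P3] Q1=[P1,P2] Q2=[]
t=16-17: P3@Q0 runs 1, rem=8, I/O yield, promote→Q0. Q0=[P3] Q1=[P1,P2] Q2=[]
t=17-18: P3@Q0 runs 1, rem=7, I/O yield, promote→Q0. Q0=[P3] Q1=[P1,P2] Q2=[]
t=18-19: P3@Q0 runs 1, rem=6, I/O yield, promote→Q0. Q0=[P3] Q1=[P1,P2] Q2=[]
t=19-20: P3@Q0 runs 1, rem=5, I/O yield, promote→Q0. Q0=[P3] Q1=[P1,P2] Q2=[]
t=20-21: P3@Q0 runs 1, rem=4, I/O yield, promote→Q0. Q0=[P3] Q1=[P1,P2] Q2=[]
t=21-22: P3@Q0 runs 1, rem=3, I/O yield, promote→Q0. Q0=[P3] Q1=[P1,P2] Q2=[]
t=22-23: P3@Q0 runs 1, rem=2, I/O yield, promote→Q0. Q0=[P3] Q1=[P1,P2] Q2=[]
t=23-24: P3@Q0 runs 1, rem=1, I/O yield, promote→Q0. Q0=[P3] Q1=[P1,P2] Q2=[]
t=24-25: P3@Q0 runs 1, rem=0, completes. Q0=[] Q1=[P1,P2] Q2=[]
t=25-31: P1@Q1 runs 6, rem=6, quantum used, demote→Q2. Q0=[] Q1=[P2] Q2=[P1]
t=31-35: P2@Q1 runs 4, rem=0, completes. Q0=[] Q1=[] Q2=[P1]
t=35-41: P1@Q2 runs 6, rem=0, completes. Q0=[] Q1=[] Q2=[]

Answer: P1(0-3) P2(3-6) P3(6-7) P4(7-10) P3(10-11) P4(11-13) P3(13-14) P3(14-15) P3(15-16) P3(16-17) P3(17-18) P3(18-19) P3(19-20) P3(20-21) P3(21-22) P3(22-23) P3(23-24) P3(24-25) P1(25-31) P2(31-35) P1(35-41)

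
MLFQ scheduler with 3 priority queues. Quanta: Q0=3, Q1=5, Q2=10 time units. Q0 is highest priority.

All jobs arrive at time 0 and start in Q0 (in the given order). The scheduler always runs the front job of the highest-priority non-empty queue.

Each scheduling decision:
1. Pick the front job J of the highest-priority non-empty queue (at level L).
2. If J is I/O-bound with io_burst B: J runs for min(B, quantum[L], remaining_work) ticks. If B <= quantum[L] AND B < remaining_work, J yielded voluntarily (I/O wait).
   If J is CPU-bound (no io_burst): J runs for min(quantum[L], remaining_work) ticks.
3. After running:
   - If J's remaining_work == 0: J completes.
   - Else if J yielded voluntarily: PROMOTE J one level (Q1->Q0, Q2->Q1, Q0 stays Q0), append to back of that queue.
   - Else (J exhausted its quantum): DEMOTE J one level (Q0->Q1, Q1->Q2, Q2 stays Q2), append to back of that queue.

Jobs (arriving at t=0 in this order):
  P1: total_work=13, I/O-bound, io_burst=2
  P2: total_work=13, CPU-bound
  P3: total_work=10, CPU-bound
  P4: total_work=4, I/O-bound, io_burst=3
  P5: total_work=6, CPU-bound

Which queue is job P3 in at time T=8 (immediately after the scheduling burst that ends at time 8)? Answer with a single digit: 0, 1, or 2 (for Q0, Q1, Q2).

Answer: 1

Derivation:
t=0-2: P1@Q0 runs 2, rem=11, I/O yield, promote→Q0. Q0=[P2,P3,P4,P5,P1] Q1=[] Q2=[]
t=2-5: P2@Q0 runs 3, rem=10, quantum used, demote→Q1. Q0=[P3,P4,P5,P1] Q1=[P2] Q2=[]
t=5-8: P3@Q0 runs 3, rem=7, quantum used, demote→Q1. Q0=[P4,P5,P1] Q1=[P2,P3] Q2=[]
t=8-11: P4@Q0 runs 3, rem=1, I/O yield, promote→Q0. Q0=[P5,P1,P4] Q1=[P2,P3] Q2=[]
t=11-14: P5@Q0 runs 3, rem=3, quantum used, demote→Q1. Q0=[P1,P4] Q1=[P2,P3,P5] Q2=[]
t=14-16: P1@Q0 runs 2, rem=9, I/O yield, promote→Q0. Q0=[P4,P1] Q1=[P2,P3,P5] Q2=[]
t=16-17: P4@Q0 runs 1, rem=0, completes. Q0=[P1] Q1=[P2,P3,P5] Q2=[]
t=17-19: P1@Q0 runs 2, rem=7, I/O yield, promote→Q0. Q0=[P1] Q1=[P2,P3,P5] Q2=[]
t=19-21: P1@Q0 runs 2, rem=5, I/O yield, promote→Q0. Q0=[P1] Q1=[P2,P3,P5] Q2=[]
t=21-23: P1@Q0 runs 2, rem=3, I/O yield, promote→Q0. Q0=[P1] Q1=[P2,P3,P5] Q2=[]
t=23-25: P1@Q0 runs 2, rem=1, I/O yield, promote→Q0. Q0=[P1] Q1=[P2,P3,P5] Q2=[]
t=25-26: P1@Q0 runs 1, rem=0, completes. Q0=[] Q1=[P2,P3,P5] Q2=[]
t=26-31: P2@Q1 runs 5, rem=5, quantum used, demote→Q2. Q0=[] Q1=[P3,P5] Q2=[P2]
t=31-36: P3@Q1 runs 5, rem=2, quantum used, demote→Q2. Q0=[] Q1=[P5] Q2=[P2,P3]
t=36-39: P5@Q1 runs 3, rem=0, completes. Q0=[] Q1=[] Q2=[P2,P3]
t=39-44: P2@Q2 runs 5, rem=0, completes. Q0=[] Q1=[] Q2=[P3]
t=44-46: P3@Q2 runs 2, rem=0, completes. Q0=[] Q1=[] Q2=[]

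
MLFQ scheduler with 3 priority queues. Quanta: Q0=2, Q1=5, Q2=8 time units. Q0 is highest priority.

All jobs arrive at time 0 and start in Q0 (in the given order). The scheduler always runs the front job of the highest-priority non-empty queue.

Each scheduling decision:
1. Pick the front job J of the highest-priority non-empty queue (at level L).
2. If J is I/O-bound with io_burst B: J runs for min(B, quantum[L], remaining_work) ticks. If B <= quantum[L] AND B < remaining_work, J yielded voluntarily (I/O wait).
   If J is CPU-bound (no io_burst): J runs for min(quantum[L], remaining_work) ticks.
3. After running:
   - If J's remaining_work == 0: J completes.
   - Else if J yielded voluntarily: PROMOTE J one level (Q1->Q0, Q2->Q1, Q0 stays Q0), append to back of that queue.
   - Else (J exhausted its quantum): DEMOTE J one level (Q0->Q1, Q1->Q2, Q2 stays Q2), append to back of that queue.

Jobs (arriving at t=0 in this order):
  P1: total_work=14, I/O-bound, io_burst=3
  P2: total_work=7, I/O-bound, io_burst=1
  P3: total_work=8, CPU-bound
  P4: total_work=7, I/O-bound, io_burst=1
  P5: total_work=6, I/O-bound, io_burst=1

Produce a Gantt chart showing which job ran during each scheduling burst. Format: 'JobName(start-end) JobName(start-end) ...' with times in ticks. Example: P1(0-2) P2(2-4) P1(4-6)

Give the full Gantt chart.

t=0-2: P1@Q0 runs 2, rem=12, quantum used, demote→Q1. Q0=[P2,P3,P4,P5] Q1=[P1] Q2=[]
t=2-3: P2@Q0 runs 1, rem=6, I/O yield, promote→Q0. Q0=[P3,P4,P5,P2] Q1=[P1] Q2=[]
t=3-5: P3@Q0 runs 2, rem=6, quantum used, demote→Q1. Q0=[P4,P5,P2] Q1=[P1,P3] Q2=[]
t=5-6: P4@Q0 runs 1, rem=6, I/O yield, promote→Q0. Q0=[P5,P2,P4] Q1=[P1,P3] Q2=[]
t=6-7: P5@Q0 runs 1, rem=5, I/O yield, promote→Q0. Q0=[P2,P4,P5] Q1=[P1,P3] Q2=[]
t=7-8: P2@Q0 runs 1, rem=5, I/O yield, promote→Q0. Q0=[P4,P5,P2] Q1=[P1,P3] Q2=[]
t=8-9: P4@Q0 runs 1, rem=5, I/O yield, promote→Q0. Q0=[P5,P2,P4] Q1=[P1,P3] Q2=[]
t=9-10: P5@Q0 runs 1, rem=4, I/O yield, promote→Q0. Q0=[P2,P4,P5] Q1=[P1,P3] Q2=[]
t=10-11: P2@Q0 runs 1, rem=4, I/O yield, promote→Q0. Q0=[P4,P5,P2] Q1=[P1,P3] Q2=[]
t=11-12: P4@Q0 runs 1, rem=4, I/O yield, promote→Q0. Q0=[P5,P2,P4] Q1=[P1,P3] Q2=[]
t=12-13: P5@Q0 runs 1, rem=3, I/O yield, promote→Q0. Q0=[P2,P4,P5] Q1=[P1,P3] Q2=[]
t=13-14: P2@Q0 runs 1, rem=3, I/O yield, promote→Q0. Q0=[P4,P5,P2] Q1=[P1,P3] Q2=[]
t=14-15: P4@Q0 runs 1, rem=3, I/O yield, promote→Q0. Q0=[P5,P2,P4] Q1=[P1,P3] Q2=[]
t=15-16: P5@Q0 runs 1, rem=2, I/O yield, promote→Q0. Q0=[P2,P4,P5] Q1=[P1,P3] Q2=[]
t=16-17: P2@Q0 runs 1, rem=2, I/O yield, promote→Q0. Q0=[P4,P5,P2] Q1=[P1,P3] Q2=[]
t=17-18: P4@Q0 runs 1, rem=2, I/O yield, promote→Q0. Q0=[P5,P2,P4] Q1=[P1,P3] Q2=[]
t=18-19: P5@Q0 runs 1, rem=1, I/O yield, promote→Q0. Q0=[P2,P4,P5] Q1=[P1,P3] Q2=[]
t=19-20: P2@Q0 runs 1, rem=1, I/O yield, promote→Q0. Q0=[P4,P5,P2] Q1=[P1,P3] Q2=[]
t=20-21: P4@Q0 runs 1, rem=1, I/O yield, promote→Q0. Q0=[P5,P2,P4] Q1=[P1,P3] Q2=[]
t=21-22: P5@Q0 runs 1, rem=0, completes. Q0=[P2,P4] Q1=[P1,P3] Q2=[]
t=22-23: P2@Q0 runs 1, rem=0, completes. Q0=[P4] Q1=[P1,P3] Q2=[]
t=23-24: P4@Q0 runs 1, rem=0, completes. Q0=[] Q1=[P1,P3] Q2=[]
t=24-27: P1@Q1 runs 3, rem=9, I/O yield, promote→Q0. Q0=[P1] Q1=[P3] Q2=[]
t=27-29: P1@Q0 runs 2, rem=7, quantum used, demote→Q1. Q0=[] Q1=[P3,P1] Q2=[]
t=29-34: P3@Q1 runs 5, rem=1, quantum used, demote→Q2. Q0=[] Q1=[P1] Q2=[P3]
t=34-37: P1@Q1 runs 3, rem=4, I/O yield, promote→Q0. Q0=[P1] Q1=[] Q2=[P3]
t=37-39: P1@Q0 runs 2, rem=2, quantum used, demote→Q1. Q0=[] Q1=[P1] Q2=[P3]
t=39-41: P1@Q1 runs 2, rem=0, completes. Q0=[] Q1=[] Q2=[P3]
t=41-42: P3@Q2 runs 1, rem=0, completes. Q0=[] Q1=[] Q2=[]

Answer: P1(0-2) P2(2-3) P3(3-5) P4(5-6) P5(6-7) P2(7-8) P4(8-9) P5(9-10) P2(10-11) P4(11-12) P5(12-13) P2(13-14) P4(14-15) P5(15-16) P2(16-17) P4(17-18) P5(18-19) P2(19-20) P4(20-21) P5(21-22) P2(22-23) P4(23-24) P1(24-27) P1(27-29) P3(29-34) P1(34-37) P1(37-39) P1(39-41) P3(41-42)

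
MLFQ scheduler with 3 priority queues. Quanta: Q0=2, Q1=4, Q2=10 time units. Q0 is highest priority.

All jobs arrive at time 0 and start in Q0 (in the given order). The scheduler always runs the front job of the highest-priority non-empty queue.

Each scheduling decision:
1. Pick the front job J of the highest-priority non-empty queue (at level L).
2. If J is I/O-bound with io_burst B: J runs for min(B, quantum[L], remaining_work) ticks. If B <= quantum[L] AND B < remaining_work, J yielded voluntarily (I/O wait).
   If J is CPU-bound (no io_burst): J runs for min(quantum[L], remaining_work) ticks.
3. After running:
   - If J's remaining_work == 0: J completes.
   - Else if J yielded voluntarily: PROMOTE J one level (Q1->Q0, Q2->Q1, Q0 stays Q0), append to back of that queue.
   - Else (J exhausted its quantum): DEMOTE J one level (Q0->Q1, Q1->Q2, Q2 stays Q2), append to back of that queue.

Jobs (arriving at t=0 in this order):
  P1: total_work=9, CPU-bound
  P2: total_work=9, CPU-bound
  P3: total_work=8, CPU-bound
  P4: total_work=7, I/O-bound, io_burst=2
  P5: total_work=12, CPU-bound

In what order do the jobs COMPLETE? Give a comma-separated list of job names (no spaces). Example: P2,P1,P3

Answer: P4,P1,P2,P3,P5

Derivation:
t=0-2: P1@Q0 runs 2, rem=7, quantum used, demote→Q1. Q0=[P2,P3,P4,P5] Q1=[P1] Q2=[]
t=2-4: P2@Q0 runs 2, rem=7, quantum used, demote→Q1. Q0=[P3,P4,P5] Q1=[P1,P2] Q2=[]
t=4-6: P3@Q0 runs 2, rem=6, quantum used, demote→Q1. Q0=[P4,P5] Q1=[P1,P2,P3] Q2=[]
t=6-8: P4@Q0 runs 2, rem=5, I/O yield, promote→Q0. Q0=[P5,P4] Q1=[P1,P2,P3] Q2=[]
t=8-10: P5@Q0 runs 2, rem=10, quantum used, demote→Q1. Q0=[P4] Q1=[P1,P2,P3,P5] Q2=[]
t=10-12: P4@Q0 runs 2, rem=3, I/O yield, promote→Q0. Q0=[P4] Q1=[P1,P2,P3,P5] Q2=[]
t=12-14: P4@Q0 runs 2, rem=1, I/O yield, promote→Q0. Q0=[P4] Q1=[P1,P2,P3,P5] Q2=[]
t=14-15: P4@Q0 runs 1, rem=0, completes. Q0=[] Q1=[P1,P2,P3,P5] Q2=[]
t=15-19: P1@Q1 runs 4, rem=3, quantum used, demote→Q2. Q0=[] Q1=[P2,P3,P5] Q2=[P1]
t=19-23: P2@Q1 runs 4, rem=3, quantum used, demote→Q2. Q0=[] Q1=[P3,P5] Q2=[P1,P2]
t=23-27: P3@Q1 runs 4, rem=2, quantum used, demote→Q2. Q0=[] Q1=[P5] Q2=[P1,P2,P3]
t=27-31: P5@Q1 runs 4, rem=6, quantum used, demote→Q2. Q0=[] Q1=[] Q2=[P1,P2,P3,P5]
t=31-34: P1@Q2 runs 3, rem=0, completes. Q0=[] Q1=[] Q2=[P2,P3,P5]
t=34-37: P2@Q2 runs 3, rem=0, completes. Q0=[] Q1=[] Q2=[P3,P5]
t=37-39: P3@Q2 runs 2, rem=0, completes. Q0=[] Q1=[] Q2=[P5]
t=39-45: P5@Q2 runs 6, rem=0, completes. Q0=[] Q1=[] Q2=[]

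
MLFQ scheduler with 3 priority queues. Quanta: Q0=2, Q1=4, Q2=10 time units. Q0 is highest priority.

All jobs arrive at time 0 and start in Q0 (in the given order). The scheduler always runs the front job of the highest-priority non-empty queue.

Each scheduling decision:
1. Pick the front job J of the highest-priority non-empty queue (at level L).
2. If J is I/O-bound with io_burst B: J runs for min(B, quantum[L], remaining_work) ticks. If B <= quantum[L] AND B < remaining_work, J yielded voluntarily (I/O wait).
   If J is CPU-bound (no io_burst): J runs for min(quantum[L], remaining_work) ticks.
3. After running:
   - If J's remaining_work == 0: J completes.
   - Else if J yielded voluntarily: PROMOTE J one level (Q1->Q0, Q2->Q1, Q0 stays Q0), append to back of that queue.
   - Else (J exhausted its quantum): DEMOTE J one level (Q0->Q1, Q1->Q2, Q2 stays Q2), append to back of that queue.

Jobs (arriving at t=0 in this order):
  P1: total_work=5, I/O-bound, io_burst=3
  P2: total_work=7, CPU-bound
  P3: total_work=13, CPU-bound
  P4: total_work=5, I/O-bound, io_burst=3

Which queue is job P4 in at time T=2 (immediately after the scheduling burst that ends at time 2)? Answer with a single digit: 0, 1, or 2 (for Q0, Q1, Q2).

Answer: 0

Derivation:
t=0-2: P1@Q0 runs 2, rem=3, quantum used, demote→Q1. Q0=[P2,P3,P4] Q1=[P1] Q2=[]
t=2-4: P2@Q0 runs 2, rem=5, quantum used, demote→Q1. Q0=[P3,P4] Q1=[P1,P2] Q2=[]
t=4-6: P3@Q0 runs 2, rem=11, quantum used, demote→Q1. Q0=[P4] Q1=[P1,P2,P3] Q2=[]
t=6-8: P4@Q0 runs 2, rem=3, quantum used, demote→Q1. Q0=[] Q1=[P1,P2,P3,P4] Q2=[]
t=8-11: P1@Q1 runs 3, rem=0, completes. Q0=[] Q1=[P2,P3,P4] Q2=[]
t=11-15: P2@Q1 runs 4, rem=1, quantum used, demote→Q2. Q0=[] Q1=[P3,P4] Q2=[P2]
t=15-19: P3@Q1 runs 4, rem=7, quantum used, demote→Q2. Q0=[] Q1=[P4] Q2=[P2,P3]
t=19-22: P4@Q1 runs 3, rem=0, completes. Q0=[] Q1=[] Q2=[P2,P3]
t=22-23: P2@Q2 runs 1, rem=0, completes. Q0=[] Q1=[] Q2=[P3]
t=23-30: P3@Q2 runs 7, rem=0, completes. Q0=[] Q1=[] Q2=[]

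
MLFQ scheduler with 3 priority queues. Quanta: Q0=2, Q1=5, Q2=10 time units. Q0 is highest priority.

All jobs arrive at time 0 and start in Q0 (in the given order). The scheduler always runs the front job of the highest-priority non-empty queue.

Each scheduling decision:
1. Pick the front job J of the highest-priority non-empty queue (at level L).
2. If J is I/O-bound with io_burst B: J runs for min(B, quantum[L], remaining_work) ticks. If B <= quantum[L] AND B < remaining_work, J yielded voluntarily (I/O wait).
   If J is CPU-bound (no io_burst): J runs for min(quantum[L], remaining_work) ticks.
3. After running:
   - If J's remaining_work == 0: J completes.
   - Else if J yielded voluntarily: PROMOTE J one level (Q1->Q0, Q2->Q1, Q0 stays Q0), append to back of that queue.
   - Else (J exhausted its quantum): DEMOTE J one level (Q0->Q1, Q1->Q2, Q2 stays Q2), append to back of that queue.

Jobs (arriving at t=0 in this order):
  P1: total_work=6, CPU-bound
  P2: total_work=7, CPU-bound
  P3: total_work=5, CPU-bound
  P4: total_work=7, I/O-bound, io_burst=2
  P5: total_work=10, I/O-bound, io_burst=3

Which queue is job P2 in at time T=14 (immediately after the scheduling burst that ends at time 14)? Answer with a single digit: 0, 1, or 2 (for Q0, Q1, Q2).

Answer: 1

Derivation:
t=0-2: P1@Q0 runs 2, rem=4, quantum used, demote→Q1. Q0=[P2,P3,P4,P5] Q1=[P1] Q2=[]
t=2-4: P2@Q0 runs 2, rem=5, quantum used, demote→Q1. Q0=[P3,P4,P5] Q1=[P1,P2] Q2=[]
t=4-6: P3@Q0 runs 2, rem=3, quantum used, demote→Q1. Q0=[P4,P5] Q1=[P1,P2,P3] Q2=[]
t=6-8: P4@Q0 runs 2, rem=5, I/O yield, promote→Q0. Q0=[P5,P4] Q1=[P1,P2,P3] Q2=[]
t=8-10: P5@Q0 runs 2, rem=8, quantum used, demote→Q1. Q0=[P4] Q1=[P1,P2,P3,P5] Q2=[]
t=10-12: P4@Q0 runs 2, rem=3, I/O yield, promote→Q0. Q0=[P4] Q1=[P1,P2,P3,P5] Q2=[]
t=12-14: P4@Q0 runs 2, rem=1, I/O yield, promote→Q0. Q0=[P4] Q1=[P1,P2,P3,P5] Q2=[]
t=14-15: P4@Q0 runs 1, rem=0, completes. Q0=[] Q1=[P1,P2,P3,P5] Q2=[]
t=15-19: P1@Q1 runs 4, rem=0, completes. Q0=[] Q1=[P2,P3,P5] Q2=[]
t=19-24: P2@Q1 runs 5, rem=0, completes. Q0=[] Q1=[P3,P5] Q2=[]
t=24-27: P3@Q1 runs 3, rem=0, completes. Q0=[] Q1=[P5] Q2=[]
t=27-30: P5@Q1 runs 3, rem=5, I/O yield, promote→Q0. Q0=[P5] Q1=[] Q2=[]
t=30-32: P5@Q0 runs 2, rem=3, quantum used, demote→Q1. Q0=[] Q1=[P5] Q2=[]
t=32-35: P5@Q1 runs 3, rem=0, completes. Q0=[] Q1=[] Q2=[]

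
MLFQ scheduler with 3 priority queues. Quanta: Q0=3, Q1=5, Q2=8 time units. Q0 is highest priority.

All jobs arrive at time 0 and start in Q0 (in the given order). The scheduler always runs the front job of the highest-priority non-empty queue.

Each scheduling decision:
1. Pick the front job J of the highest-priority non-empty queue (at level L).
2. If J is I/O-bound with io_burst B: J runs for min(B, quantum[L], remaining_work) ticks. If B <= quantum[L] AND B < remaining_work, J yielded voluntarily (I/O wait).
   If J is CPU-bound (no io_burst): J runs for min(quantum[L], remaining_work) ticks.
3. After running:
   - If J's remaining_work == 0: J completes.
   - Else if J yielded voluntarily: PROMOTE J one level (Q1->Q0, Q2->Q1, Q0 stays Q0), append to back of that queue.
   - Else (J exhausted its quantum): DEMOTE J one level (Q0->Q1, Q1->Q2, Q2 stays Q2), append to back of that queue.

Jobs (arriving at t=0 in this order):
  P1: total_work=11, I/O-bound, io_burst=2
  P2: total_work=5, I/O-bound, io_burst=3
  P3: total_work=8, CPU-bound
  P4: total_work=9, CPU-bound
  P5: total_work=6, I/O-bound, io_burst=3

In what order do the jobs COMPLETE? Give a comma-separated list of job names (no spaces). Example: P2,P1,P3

t=0-2: P1@Q0 runs 2, rem=9, I/O yield, promote→Q0. Q0=[P2,P3,P4,P5,P1] Q1=[] Q2=[]
t=2-5: P2@Q0 runs 3, rem=2, I/O yield, promote→Q0. Q0=[P3,P4,P5,P1,P2] Q1=[] Q2=[]
t=5-8: P3@Q0 runs 3, rem=5, quantum used, demote→Q1. Q0=[P4,P5,P1,P2] Q1=[P3] Q2=[]
t=8-11: P4@Q0 runs 3, rem=6, quantum used, demote→Q1. Q0=[P5,P1,P2] Q1=[P3,P4] Q2=[]
t=11-14: P5@Q0 runs 3, rem=3, I/O yield, promote→Q0. Q0=[P1,P2,P5] Q1=[P3,P4] Q2=[]
t=14-16: P1@Q0 runs 2, rem=7, I/O yield, promote→Q0. Q0=[P2,P5,P1] Q1=[P3,P4] Q2=[]
t=16-18: P2@Q0 runs 2, rem=0, completes. Q0=[P5,P1] Q1=[P3,P4] Q2=[]
t=18-21: P5@Q0 runs 3, rem=0, completes. Q0=[P1] Q1=[P3,P4] Q2=[]
t=21-23: P1@Q0 runs 2, rem=5, I/O yield, promote→Q0. Q0=[P1] Q1=[P3,P4] Q2=[]
t=23-25: P1@Q0 runs 2, rem=3, I/O yield, promote→Q0. Q0=[P1] Q1=[P3,P4] Q2=[]
t=25-27: P1@Q0 runs 2, rem=1, I/O yield, promote→Q0. Q0=[P1] Q1=[P3,P4] Q2=[]
t=27-28: P1@Q0 runs 1, rem=0, completes. Q0=[] Q1=[P3,P4] Q2=[]
t=28-33: P3@Q1 runs 5, rem=0, completes. Q0=[] Q1=[P4] Q2=[]
t=33-38: P4@Q1 runs 5, rem=1, quantum used, demote→Q2. Q0=[] Q1=[] Q2=[P4]
t=38-39: P4@Q2 runs 1, rem=0, completes. Q0=[] Q1=[] Q2=[]

Answer: P2,P5,P1,P3,P4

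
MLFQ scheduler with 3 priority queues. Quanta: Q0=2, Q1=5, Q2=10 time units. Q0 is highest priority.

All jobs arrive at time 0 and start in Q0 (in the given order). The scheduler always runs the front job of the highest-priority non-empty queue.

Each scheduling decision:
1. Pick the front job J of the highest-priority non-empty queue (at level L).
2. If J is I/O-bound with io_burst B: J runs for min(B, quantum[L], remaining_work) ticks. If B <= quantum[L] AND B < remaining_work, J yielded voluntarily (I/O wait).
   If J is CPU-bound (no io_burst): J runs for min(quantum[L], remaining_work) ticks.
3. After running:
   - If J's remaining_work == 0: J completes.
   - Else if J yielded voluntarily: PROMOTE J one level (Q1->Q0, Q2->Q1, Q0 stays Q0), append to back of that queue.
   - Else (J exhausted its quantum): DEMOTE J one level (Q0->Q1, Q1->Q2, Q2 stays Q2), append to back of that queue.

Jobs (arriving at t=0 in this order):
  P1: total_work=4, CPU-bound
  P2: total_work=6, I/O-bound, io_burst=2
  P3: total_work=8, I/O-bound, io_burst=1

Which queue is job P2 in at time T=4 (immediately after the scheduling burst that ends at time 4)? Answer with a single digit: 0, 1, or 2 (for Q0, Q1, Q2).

Answer: 0

Derivation:
t=0-2: P1@Q0 runs 2, rem=2, quantum used, demote→Q1. Q0=[P2,P3] Q1=[P1] Q2=[]
t=2-4: P2@Q0 runs 2, rem=4, I/O yield, promote→Q0. Q0=[P3,P2] Q1=[P1] Q2=[]
t=4-5: P3@Q0 runs 1, rem=7, I/O yield, promote→Q0. Q0=[P2,P3] Q1=[P1] Q2=[]
t=5-7: P2@Q0 runs 2, rem=2, I/O yield, promote→Q0. Q0=[P3,P2] Q1=[P1] Q2=[]
t=7-8: P3@Q0 runs 1, rem=6, I/O yield, promote→Q0. Q0=[P2,P3] Q1=[P1] Q2=[]
t=8-10: P2@Q0 runs 2, rem=0, completes. Q0=[P3] Q1=[P1] Q2=[]
t=10-11: P3@Q0 runs 1, rem=5, I/O yield, promote→Q0. Q0=[P3] Q1=[P1] Q2=[]
t=11-12: P3@Q0 runs 1, rem=4, I/O yield, promote→Q0. Q0=[P3] Q1=[P1] Q2=[]
t=12-13: P3@Q0 runs 1, rem=3, I/O yield, promote→Q0. Q0=[P3] Q1=[P1] Q2=[]
t=13-14: P3@Q0 runs 1, rem=2, I/O yield, promote→Q0. Q0=[P3] Q1=[P1] Q2=[]
t=14-15: P3@Q0 runs 1, rem=1, I/O yield, promote→Q0. Q0=[P3] Q1=[P1] Q2=[]
t=15-16: P3@Q0 runs 1, rem=0, completes. Q0=[] Q1=[P1] Q2=[]
t=16-18: P1@Q1 runs 2, rem=0, completes. Q0=[] Q1=[] Q2=[]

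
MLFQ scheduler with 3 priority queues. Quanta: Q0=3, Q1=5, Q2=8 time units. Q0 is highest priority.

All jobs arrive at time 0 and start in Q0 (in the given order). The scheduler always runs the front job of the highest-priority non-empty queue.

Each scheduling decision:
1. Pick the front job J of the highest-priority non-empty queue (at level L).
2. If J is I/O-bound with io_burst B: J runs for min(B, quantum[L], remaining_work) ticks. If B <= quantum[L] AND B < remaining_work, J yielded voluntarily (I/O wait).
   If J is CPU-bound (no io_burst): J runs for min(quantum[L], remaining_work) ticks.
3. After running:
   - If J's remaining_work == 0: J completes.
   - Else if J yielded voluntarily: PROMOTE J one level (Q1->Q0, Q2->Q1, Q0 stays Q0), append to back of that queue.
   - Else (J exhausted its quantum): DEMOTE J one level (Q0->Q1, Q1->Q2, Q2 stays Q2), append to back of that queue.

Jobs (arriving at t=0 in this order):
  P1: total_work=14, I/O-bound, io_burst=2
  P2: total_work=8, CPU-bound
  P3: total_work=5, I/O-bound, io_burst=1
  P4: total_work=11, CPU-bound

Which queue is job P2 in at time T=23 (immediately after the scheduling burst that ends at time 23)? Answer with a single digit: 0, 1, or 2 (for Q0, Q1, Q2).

t=0-2: P1@Q0 runs 2, rem=12, I/O yield, promote→Q0. Q0=[P2,P3,P4,P1] Q1=[] Q2=[]
t=2-5: P2@Q0 runs 3, rem=5, quantum used, demote→Q1. Q0=[P3,P4,P1] Q1=[P2] Q2=[]
t=5-6: P3@Q0 runs 1, rem=4, I/O yield, promote→Q0. Q0=[P4,P1,P3] Q1=[P2] Q2=[]
t=6-9: P4@Q0 runs 3, rem=8, quantum used, demote→Q1. Q0=[P1,P3] Q1=[P2,P4] Q2=[]
t=9-11: P1@Q0 runs 2, rem=10, I/O yield, promote→Q0. Q0=[P3,P1] Q1=[P2,P4] Q2=[]
t=11-12: P3@Q0 runs 1, rem=3, I/O yield, promote→Q0. Q0=[P1,P3] Q1=[P2,P4] Q2=[]
t=12-14: P1@Q0 runs 2, rem=8, I/O yield, promote→Q0. Q0=[P3,P1] Q1=[P2,P4] Q2=[]
t=14-15: P3@Q0 runs 1, rem=2, I/O yield, promote→Q0. Q0=[P1,P3] Q1=[P2,P4] Q2=[]
t=15-17: P1@Q0 runs 2, rem=6, I/O yield, promote→Q0. Q0=[P3,P1] Q1=[P2,P4] Q2=[]
t=17-18: P3@Q0 runs 1, rem=1, I/O yield, promote→Q0. Q0=[P1,P3] Q1=[P2,P4] Q2=[]
t=18-20: P1@Q0 runs 2, rem=4, I/O yield, promote→Q0. Q0=[P3,P1] Q1=[P2,P4] Q2=[]
t=20-21: P3@Q0 runs 1, rem=0, completes. Q0=[P1] Q1=[P2,P4] Q2=[]
t=21-23: P1@Q0 runs 2, rem=2, I/O yield, promote→Q0. Q0=[P1] Q1=[P2,P4] Q2=[]
t=23-25: P1@Q0 runs 2, rem=0, completes. Q0=[] Q1=[P2,P4] Q2=[]
t=25-30: P2@Q1 runs 5, rem=0, completes. Q0=[] Q1=[P4] Q2=[]
t=30-35: P4@Q1 runs 5, rem=3, quantum used, demote→Q2. Q0=[] Q1=[] Q2=[P4]
t=35-38: P4@Q2 runs 3, rem=0, completes. Q0=[] Q1=[] Q2=[]

Answer: 1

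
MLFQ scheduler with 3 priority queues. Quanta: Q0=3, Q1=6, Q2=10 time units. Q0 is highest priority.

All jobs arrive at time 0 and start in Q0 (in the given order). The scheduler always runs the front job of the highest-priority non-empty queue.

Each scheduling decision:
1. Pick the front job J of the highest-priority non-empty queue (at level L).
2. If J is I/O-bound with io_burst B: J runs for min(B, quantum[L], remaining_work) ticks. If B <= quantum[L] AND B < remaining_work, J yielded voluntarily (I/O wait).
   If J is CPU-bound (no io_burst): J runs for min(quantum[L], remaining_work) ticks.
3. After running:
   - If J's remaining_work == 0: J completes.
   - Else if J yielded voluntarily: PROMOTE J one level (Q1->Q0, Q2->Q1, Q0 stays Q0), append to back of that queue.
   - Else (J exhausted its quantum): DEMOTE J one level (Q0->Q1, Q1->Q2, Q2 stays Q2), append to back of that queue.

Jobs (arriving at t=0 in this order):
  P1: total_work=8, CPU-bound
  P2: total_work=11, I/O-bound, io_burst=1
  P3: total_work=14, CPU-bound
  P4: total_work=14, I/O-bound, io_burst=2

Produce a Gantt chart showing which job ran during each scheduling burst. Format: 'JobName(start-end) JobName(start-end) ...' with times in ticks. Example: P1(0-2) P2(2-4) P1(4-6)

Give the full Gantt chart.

Answer: P1(0-3) P2(3-4) P3(4-7) P4(7-9) P2(9-10) P4(10-12) P2(12-13) P4(13-15) P2(15-16) P4(16-18) P2(18-19) P4(19-21) P2(21-22) P4(22-24) P2(24-25) P4(25-27) P2(27-28) P2(28-29) P2(29-30) P2(30-31) P1(31-36) P3(36-42) P3(42-47)

Derivation:
t=0-3: P1@Q0 runs 3, rem=5, quantum used, demote→Q1. Q0=[P2,P3,P4] Q1=[P1] Q2=[]
t=3-4: P2@Q0 runs 1, rem=10, I/O yield, promote→Q0. Q0=[P3,P4,P2] Q1=[P1] Q2=[]
t=4-7: P3@Q0 runs 3, rem=11, quantum used, demote→Q1. Q0=[P4,P2] Q1=[P1,P3] Q2=[]
t=7-9: P4@Q0 runs 2, rem=12, I/O yield, promote→Q0. Q0=[P2,P4] Q1=[P1,P3] Q2=[]
t=9-10: P2@Q0 runs 1, rem=9, I/O yield, promote→Q0. Q0=[P4,P2] Q1=[P1,P3] Q2=[]
t=10-12: P4@Q0 runs 2, rem=10, I/O yield, promote→Q0. Q0=[P2,P4] Q1=[P1,P3] Q2=[]
t=12-13: P2@Q0 runs 1, rem=8, I/O yield, promote→Q0. Q0=[P4,P2] Q1=[P1,P3] Q2=[]
t=13-15: P4@Q0 runs 2, rem=8, I/O yield, promote→Q0. Q0=[P2,P4] Q1=[P1,P3] Q2=[]
t=15-16: P2@Q0 runs 1, rem=7, I/O yield, promote→Q0. Q0=[P4,P2] Q1=[P1,P3] Q2=[]
t=16-18: P4@Q0 runs 2, rem=6, I/O yield, promote→Q0. Q0=[P2,P4] Q1=[P1,P3] Q2=[]
t=18-19: P2@Q0 runs 1, rem=6, I/O yield, promote→Q0. Q0=[P4,P2] Q1=[P1,P3] Q2=[]
t=19-21: P4@Q0 runs 2, rem=4, I/O yield, promote→Q0. Q0=[P2,P4] Q1=[P1,P3] Q2=[]
t=21-22: P2@Q0 runs 1, rem=5, I/O yield, promote→Q0. Q0=[P4,P2] Q1=[P1,P3] Q2=[]
t=22-24: P4@Q0 runs 2, rem=2, I/O yield, promote→Q0. Q0=[P2,P4] Q1=[P1,P3] Q2=[]
t=24-25: P2@Q0 runs 1, rem=4, I/O yield, promote→Q0. Q0=[P4,P2] Q1=[P1,P3] Q2=[]
t=25-27: P4@Q0 runs 2, rem=0, completes. Q0=[P2] Q1=[P1,P3] Q2=[]
t=27-28: P2@Q0 runs 1, rem=3, I/O yield, promote→Q0. Q0=[P2] Q1=[P1,P3] Q2=[]
t=28-29: P2@Q0 runs 1, rem=2, I/O yield, promote→Q0. Q0=[P2] Q1=[P1,P3] Q2=[]
t=29-30: P2@Q0 runs 1, rem=1, I/O yield, promote→Q0. Q0=[P2] Q1=[P1,P3] Q2=[]
t=30-31: P2@Q0 runs 1, rem=0, completes. Q0=[] Q1=[P1,P3] Q2=[]
t=31-36: P1@Q1 runs 5, rem=0, completes. Q0=[] Q1=[P3] Q2=[]
t=36-42: P3@Q1 runs 6, rem=5, quantum used, demote→Q2. Q0=[] Q1=[] Q2=[P3]
t=42-47: P3@Q2 runs 5, rem=0, completes. Q0=[] Q1=[] Q2=[]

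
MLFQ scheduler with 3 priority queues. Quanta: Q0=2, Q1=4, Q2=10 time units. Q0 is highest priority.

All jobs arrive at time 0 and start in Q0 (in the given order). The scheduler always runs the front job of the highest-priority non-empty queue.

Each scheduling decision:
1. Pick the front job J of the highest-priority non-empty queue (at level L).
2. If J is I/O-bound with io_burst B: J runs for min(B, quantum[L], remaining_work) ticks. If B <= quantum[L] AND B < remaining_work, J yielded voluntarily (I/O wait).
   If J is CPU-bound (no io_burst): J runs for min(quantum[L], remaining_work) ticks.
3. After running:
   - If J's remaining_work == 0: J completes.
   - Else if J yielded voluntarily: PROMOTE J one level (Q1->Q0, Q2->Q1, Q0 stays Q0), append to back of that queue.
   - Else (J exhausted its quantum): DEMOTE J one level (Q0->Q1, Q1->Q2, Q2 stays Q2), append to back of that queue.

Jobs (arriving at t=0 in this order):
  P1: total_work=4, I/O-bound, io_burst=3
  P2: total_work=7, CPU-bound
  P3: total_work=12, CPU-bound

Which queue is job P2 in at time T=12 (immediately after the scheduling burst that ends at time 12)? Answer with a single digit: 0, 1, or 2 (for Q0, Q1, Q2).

t=0-2: P1@Q0 runs 2, rem=2, quantum used, demote→Q1. Q0=[P2,P3] Q1=[P1] Q2=[]
t=2-4: P2@Q0 runs 2, rem=5, quantum used, demote→Q1. Q0=[P3] Q1=[P1,P2] Q2=[]
t=4-6: P3@Q0 runs 2, rem=10, quantum used, demote→Q1. Q0=[] Q1=[P1,P2,P3] Q2=[]
t=6-8: P1@Q1 runs 2, rem=0, completes. Q0=[] Q1=[P2,P3] Q2=[]
t=8-12: P2@Q1 runs 4, rem=1, quantum used, demote→Q2. Q0=[] Q1=[P3] Q2=[P2]
t=12-16: P3@Q1 runs 4, rem=6, quantum used, demote→Q2. Q0=[] Q1=[] Q2=[P2,P3]
t=16-17: P2@Q2 runs 1, rem=0, completes. Q0=[] Q1=[] Q2=[P3]
t=17-23: P3@Q2 runs 6, rem=0, completes. Q0=[] Q1=[] Q2=[]

Answer: 2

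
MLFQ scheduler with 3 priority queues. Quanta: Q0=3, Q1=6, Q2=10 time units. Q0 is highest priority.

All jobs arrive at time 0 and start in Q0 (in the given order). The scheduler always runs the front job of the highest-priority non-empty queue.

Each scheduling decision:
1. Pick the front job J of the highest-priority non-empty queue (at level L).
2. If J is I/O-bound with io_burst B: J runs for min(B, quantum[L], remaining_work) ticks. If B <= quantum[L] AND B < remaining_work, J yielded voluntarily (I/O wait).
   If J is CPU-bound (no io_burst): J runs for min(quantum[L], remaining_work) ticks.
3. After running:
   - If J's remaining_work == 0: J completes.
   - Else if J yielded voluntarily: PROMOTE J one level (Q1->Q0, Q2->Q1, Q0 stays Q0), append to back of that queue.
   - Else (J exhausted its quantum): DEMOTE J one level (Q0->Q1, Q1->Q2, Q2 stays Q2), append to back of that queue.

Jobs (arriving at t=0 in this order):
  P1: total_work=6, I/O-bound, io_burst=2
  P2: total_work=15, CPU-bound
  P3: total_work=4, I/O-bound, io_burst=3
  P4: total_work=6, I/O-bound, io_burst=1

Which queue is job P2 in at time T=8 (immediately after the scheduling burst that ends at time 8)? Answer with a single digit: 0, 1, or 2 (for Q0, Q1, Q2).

Answer: 1

Derivation:
t=0-2: P1@Q0 runs 2, rem=4, I/O yield, promote→Q0. Q0=[P2,P3,P4,P1] Q1=[] Q2=[]
t=2-5: P2@Q0 runs 3, rem=12, quantum used, demote→Q1. Q0=[P3,P4,P1] Q1=[P2] Q2=[]
t=5-8: P3@Q0 runs 3, rem=1, I/O yield, promote→Q0. Q0=[P4,P1,P3] Q1=[P2] Q2=[]
t=8-9: P4@Q0 runs 1, rem=5, I/O yield, promote→Q0. Q0=[P1,P3,P4] Q1=[P2] Q2=[]
t=9-11: P1@Q0 runs 2, rem=2, I/O yield, promote→Q0. Q0=[P3,P4,P1] Q1=[P2] Q2=[]
t=11-12: P3@Q0 runs 1, rem=0, completes. Q0=[P4,P1] Q1=[P2] Q2=[]
t=12-13: P4@Q0 runs 1, rem=4, I/O yield, promote→Q0. Q0=[P1,P4] Q1=[P2] Q2=[]
t=13-15: P1@Q0 runs 2, rem=0, completes. Q0=[P4] Q1=[P2] Q2=[]
t=15-16: P4@Q0 runs 1, rem=3, I/O yield, promote→Q0. Q0=[P4] Q1=[P2] Q2=[]
t=16-17: P4@Q0 runs 1, rem=2, I/O yield, promote→Q0. Q0=[P4] Q1=[P2] Q2=[]
t=17-18: P4@Q0 runs 1, rem=1, I/O yield, promote→Q0. Q0=[P4] Q1=[P2] Q2=[]
t=18-19: P4@Q0 runs 1, rem=0, completes. Q0=[] Q1=[P2] Q2=[]
t=19-25: P2@Q1 runs 6, rem=6, quantum used, demote→Q2. Q0=[] Q1=[] Q2=[P2]
t=25-31: P2@Q2 runs 6, rem=0, completes. Q0=[] Q1=[] Q2=[]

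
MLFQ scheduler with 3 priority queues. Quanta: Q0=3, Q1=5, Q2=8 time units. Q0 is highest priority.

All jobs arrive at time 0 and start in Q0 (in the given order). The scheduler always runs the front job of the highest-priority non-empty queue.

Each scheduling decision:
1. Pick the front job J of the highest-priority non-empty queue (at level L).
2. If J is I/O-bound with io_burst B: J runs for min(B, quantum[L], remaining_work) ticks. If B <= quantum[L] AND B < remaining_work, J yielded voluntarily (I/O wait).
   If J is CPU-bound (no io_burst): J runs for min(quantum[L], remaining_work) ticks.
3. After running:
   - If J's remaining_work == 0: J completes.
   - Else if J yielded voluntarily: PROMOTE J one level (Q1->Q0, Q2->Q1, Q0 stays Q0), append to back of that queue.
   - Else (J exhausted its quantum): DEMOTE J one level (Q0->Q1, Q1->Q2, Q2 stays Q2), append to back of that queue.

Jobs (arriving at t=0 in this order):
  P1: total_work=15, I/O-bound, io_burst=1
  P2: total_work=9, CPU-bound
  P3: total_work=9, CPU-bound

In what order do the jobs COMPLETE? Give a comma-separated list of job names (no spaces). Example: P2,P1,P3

Answer: P1,P2,P3

Derivation:
t=0-1: P1@Q0 runs 1, rem=14, I/O yield, promote→Q0. Q0=[P2,P3,P1] Q1=[] Q2=[]
t=1-4: P2@Q0 runs 3, rem=6, quantum used, demote→Q1. Q0=[P3,P1] Q1=[P2] Q2=[]
t=4-7: P3@Q0 runs 3, rem=6, quantum used, demote→Q1. Q0=[P1] Q1=[P2,P3] Q2=[]
t=7-8: P1@Q0 runs 1, rem=13, I/O yield, promote→Q0. Q0=[P1] Q1=[P2,P3] Q2=[]
t=8-9: P1@Q0 runs 1, rem=12, I/O yield, promote→Q0. Q0=[P1] Q1=[P2,P3] Q2=[]
t=9-10: P1@Q0 runs 1, rem=11, I/O yield, promote→Q0. Q0=[P1] Q1=[P2,P3] Q2=[]
t=10-11: P1@Q0 runs 1, rem=10, I/O yield, promote→Q0. Q0=[P1] Q1=[P2,P3] Q2=[]
t=11-12: P1@Q0 runs 1, rem=9, I/O yield, promote→Q0. Q0=[P1] Q1=[P2,P3] Q2=[]
t=12-13: P1@Q0 runs 1, rem=8, I/O yield, promote→Q0. Q0=[P1] Q1=[P2,P3] Q2=[]
t=13-14: P1@Q0 runs 1, rem=7, I/O yield, promote→Q0. Q0=[P1] Q1=[P2,P3] Q2=[]
t=14-15: P1@Q0 runs 1, rem=6, I/O yield, promote→Q0. Q0=[P1] Q1=[P2,P3] Q2=[]
t=15-16: P1@Q0 runs 1, rem=5, I/O yield, promote→Q0. Q0=[P1] Q1=[P2,P3] Q2=[]
t=16-17: P1@Q0 runs 1, rem=4, I/O yield, promote→Q0. Q0=[P1] Q1=[P2,P3] Q2=[]
t=17-18: P1@Q0 runs 1, rem=3, I/O yield, promote→Q0. Q0=[P1] Q1=[P2,P3] Q2=[]
t=18-19: P1@Q0 runs 1, rem=2, I/O yield, promote→Q0. Q0=[P1] Q1=[P2,P3] Q2=[]
t=19-20: P1@Q0 runs 1, rem=1, I/O yield, promote→Q0. Q0=[P1] Q1=[P2,P3] Q2=[]
t=20-21: P1@Q0 runs 1, rem=0, completes. Q0=[] Q1=[P2,P3] Q2=[]
t=21-26: P2@Q1 runs 5, rem=1, quantum used, demote→Q2. Q0=[] Q1=[P3] Q2=[P2]
t=26-31: P3@Q1 runs 5, rem=1, quantum used, demote→Q2. Q0=[] Q1=[] Q2=[P2,P3]
t=31-32: P2@Q2 runs 1, rem=0, completes. Q0=[] Q1=[] Q2=[P3]
t=32-33: P3@Q2 runs 1, rem=0, completes. Q0=[] Q1=[] Q2=[]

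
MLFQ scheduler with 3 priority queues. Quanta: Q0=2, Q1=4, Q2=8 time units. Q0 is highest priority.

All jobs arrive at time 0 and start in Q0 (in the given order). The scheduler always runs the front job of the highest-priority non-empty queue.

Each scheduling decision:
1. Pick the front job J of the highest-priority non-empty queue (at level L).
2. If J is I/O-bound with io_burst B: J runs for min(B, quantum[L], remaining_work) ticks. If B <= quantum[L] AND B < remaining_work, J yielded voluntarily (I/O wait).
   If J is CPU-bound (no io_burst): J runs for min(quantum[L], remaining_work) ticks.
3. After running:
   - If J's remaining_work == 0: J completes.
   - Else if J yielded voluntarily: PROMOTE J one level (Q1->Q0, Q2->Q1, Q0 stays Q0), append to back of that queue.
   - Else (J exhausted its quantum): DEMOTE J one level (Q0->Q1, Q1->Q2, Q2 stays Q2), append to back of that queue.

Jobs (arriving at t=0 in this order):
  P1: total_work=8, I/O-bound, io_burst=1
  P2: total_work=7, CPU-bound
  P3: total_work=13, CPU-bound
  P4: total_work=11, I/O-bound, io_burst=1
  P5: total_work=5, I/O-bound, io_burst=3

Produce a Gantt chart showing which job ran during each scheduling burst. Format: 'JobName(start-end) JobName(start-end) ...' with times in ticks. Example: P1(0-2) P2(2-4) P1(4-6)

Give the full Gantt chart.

t=0-1: P1@Q0 runs 1, rem=7, I/O yield, promote→Q0. Q0=[P2,P3,P4,P5,P1] Q1=[] Q2=[]
t=1-3: P2@Q0 runs 2, rem=5, quantum used, demote→Q1. Q0=[P3,P4,P5,P1] Q1=[P2] Q2=[]
t=3-5: P3@Q0 runs 2, rem=11, quantum used, demote→Q1. Q0=[P4,P5,P1] Q1=[P2,P3] Q2=[]
t=5-6: P4@Q0 runs 1, rem=10, I/O yield, promote→Q0. Q0=[P5,P1,P4] Q1=[P2,P3] Q2=[]
t=6-8: P5@Q0 runs 2, rem=3, quantum used, demote→Q1. Q0=[P1,P4] Q1=[P2,P3,P5] Q2=[]
t=8-9: P1@Q0 runs 1, rem=6, I/O yield, promote→Q0. Q0=[P4,P1] Q1=[P2,P3,P5] Q2=[]
t=9-10: P4@Q0 runs 1, rem=9, I/O yield, promote→Q0. Q0=[P1,P4] Q1=[P2,P3,P5] Q2=[]
t=10-11: P1@Q0 runs 1, rem=5, I/O yield, promote→Q0. Q0=[P4,P1] Q1=[P2,P3,P5] Q2=[]
t=11-12: P4@Q0 runs 1, rem=8, I/O yield, promote→Q0. Q0=[P1,P4] Q1=[P2,P3,P5] Q2=[]
t=12-13: P1@Q0 runs 1, rem=4, I/O yield, promote→Q0. Q0=[P4,P1] Q1=[P2,P3,P5] Q2=[]
t=13-14: P4@Q0 runs 1, rem=7, I/O yield, promote→Q0. Q0=[P1,P4] Q1=[P2,P3,P5] Q2=[]
t=14-15: P1@Q0 runs 1, rem=3, I/O yield, promote→Q0. Q0=[P4,P1] Q1=[P2,P3,P5] Q2=[]
t=15-16: P4@Q0 runs 1, rem=6, I/O yield, promote→Q0. Q0=[P1,P4] Q1=[P2,P3,P5] Q2=[]
t=16-17: P1@Q0 runs 1, rem=2, I/O yield, promote→Q0. Q0=[P4,P1] Q1=[P2,P3,P5] Q2=[]
t=17-18: P4@Q0 runs 1, rem=5, I/O yield, promote→Q0. Q0=[P1,P4] Q1=[P2,P3,P5] Q2=[]
t=18-19: P1@Q0 runs 1, rem=1, I/O yield, promote→Q0. Q0=[P4,P1] Q1=[P2,P3,P5] Q2=[]
t=19-20: P4@Q0 runs 1, rem=4, I/O yield, promote→Q0. Q0=[P1,P4] Q1=[P2,P3,P5] Q2=[]
t=20-21: P1@Q0 runs 1, rem=0, completes. Q0=[P4] Q1=[P2,P3,P5] Q2=[]
t=21-22: P4@Q0 runs 1, rem=3, I/O yield, promote→Q0. Q0=[P4] Q1=[P2,P3,P5] Q2=[]
t=22-23: P4@Q0 runs 1, rem=2, I/O yield, promote→Q0. Q0=[P4] Q1=[P2,P3,P5] Q2=[]
t=23-24: P4@Q0 runs 1, rem=1, I/O yield, promote→Q0. Q0=[P4] Q1=[P2,P3,P5] Q2=[]
t=24-25: P4@Q0 runs 1, rem=0, completes. Q0=[] Q1=[P2,P3,P5] Q2=[]
t=25-29: P2@Q1 runs 4, rem=1, quantum used, demote→Q2. Q0=[] Q1=[P3,P5] Q2=[P2]
t=29-33: P3@Q1 runs 4, rem=7, quantum used, demote→Q2. Q0=[] Q1=[P5] Q2=[P2,P3]
t=33-36: P5@Q1 runs 3, rem=0, completes. Q0=[] Q1=[] Q2=[P2,P3]
t=36-37: P2@Q2 runs 1, rem=0, completes. Q0=[] Q1=[] Q2=[P3]
t=37-44: P3@Q2 runs 7, rem=0, completes. Q0=[] Q1=[] Q2=[]

Answer: P1(0-1) P2(1-3) P3(3-5) P4(5-6) P5(6-8) P1(8-9) P4(9-10) P1(10-11) P4(11-12) P1(12-13) P4(13-14) P1(14-15) P4(15-16) P1(16-17) P4(17-18) P1(18-19) P4(19-20) P1(20-21) P4(21-22) P4(22-23) P4(23-24) P4(24-25) P2(25-29) P3(29-33) P5(33-36) P2(36-37) P3(37-44)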